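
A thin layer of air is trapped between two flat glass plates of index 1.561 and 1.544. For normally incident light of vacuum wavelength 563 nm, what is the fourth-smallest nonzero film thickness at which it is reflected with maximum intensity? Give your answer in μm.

At the upper boundary (n = 1.561 to n = 1.0) the reflected ray undergoes no phase shift.
At the lower boundary (n = 1.0 to n = 1.544) the reflected ray undergoes a half-wave phase shift.
The two reflections differ by half a wavelength.
For strong reflection here: 2 n t = (m + ½) λ.
The fourth-smallest nonzero thickness corresponds to m = 3: t = (m + ½) λ / (2 n) = 3.50 × 563 / (2 × 1.0) = 985 nm.

0.985 μm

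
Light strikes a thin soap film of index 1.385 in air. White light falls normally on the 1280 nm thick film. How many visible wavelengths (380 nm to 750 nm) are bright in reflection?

4

Top surface (1.0 → 1.385): reflection off a higher-index medium gives a half-wave phase shift.
Ray reflecting at the bottom interface goes from n = 1.385 toward n = 1.0: no phase shift.
The two reflections differ by half a wavelength.
With one net inversion, constructive interference in reflection requires 2 n t = (m + ½) λ.
λ = 2 n t / (m + ½) = 3546 / (m + ½) nm.
m=4: 788 nm (IR); m=5: 645 nm (visible); m=6: 545 nm (visible); m=7: 473 nm (visible); m=8: 417 nm (visible); m=9: 373 nm (UV).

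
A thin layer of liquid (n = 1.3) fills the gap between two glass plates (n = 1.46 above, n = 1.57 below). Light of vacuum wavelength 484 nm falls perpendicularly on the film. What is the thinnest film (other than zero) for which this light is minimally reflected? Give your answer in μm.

Top surface (1.46 → 1.3): reflection off a lower-index medium gives no phase shift.
Bottom surface (1.3 → 1.57): reflection off a higher-index medium gives a half-wave phase shift.
Net: one phase inversion between the two reflected rays.
So the condition for destructive reflection is 2 n t = m λ.
Minimum nonzero at m = 1: t = λ / (2 n) = 484 / (2 × 1.3) = 186 nm.

0.186 μm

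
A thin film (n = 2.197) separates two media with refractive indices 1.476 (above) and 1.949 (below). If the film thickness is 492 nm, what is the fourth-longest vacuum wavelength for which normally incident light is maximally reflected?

618 nm

Top surface (1.476 → 2.197): reflection off a higher-index medium gives a half-wave phase shift.
At the lower boundary (n = 2.197 to n = 1.949) the reflected ray undergoes no phase shift.
Net: one phase inversion between the two reflected rays.
So the condition for constructive reflection is 2 n t = (m + ½) λ.
λ = 2 n t / (m + ½). The fourth-longest wavelength is m = 3: λ = 2 × 2.197 × 492 / 3.50 = 618 nm.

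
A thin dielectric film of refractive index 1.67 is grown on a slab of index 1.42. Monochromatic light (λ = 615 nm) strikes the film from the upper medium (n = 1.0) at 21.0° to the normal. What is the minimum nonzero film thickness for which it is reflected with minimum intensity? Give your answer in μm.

0.189 μm

Top surface (1.0 → 1.67): reflection off a higher-index medium gives a half-wave phase shift.
Ray reflecting at the bottom interface goes from n = 1.67 toward n = 1.42: no phase shift.
The two reflections differ by half a wavelength.
For dark reflection here: 2 n t cos θ_r = m λ.
Snell's law: 1.0 sin 21.0° = 1.67 sin θ_r → sin θ_r = 0.215, cos θ_r = 0.977.
Minimum nonzero at m = 1: t = λ / (2 n cos θ_r) = 615 / (2 × 1.67 × 0.977) = 189 nm.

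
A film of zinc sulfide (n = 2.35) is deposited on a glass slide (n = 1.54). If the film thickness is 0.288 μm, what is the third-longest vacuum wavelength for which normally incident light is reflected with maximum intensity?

541 nm

Ray reflecting at the top interface goes from n = 1.0 toward n = 2.35: a half-wave phase shift.
Bottom surface (2.35 → 1.54): reflection off a lower-index medium gives no phase shift.
The two reflections differ by half a wavelength.
So the condition for constructive reflection is 2 n t = (m + ½) λ.
λ = 2 n t / (m + ½). The third-longest wavelength is m = 2: λ = 2 × 2.35 × 288 / 2.50 = 541 nm.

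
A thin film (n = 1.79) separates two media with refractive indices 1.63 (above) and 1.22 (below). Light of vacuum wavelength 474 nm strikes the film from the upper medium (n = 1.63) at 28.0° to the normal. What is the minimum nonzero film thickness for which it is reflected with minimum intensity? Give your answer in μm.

0.146 μm

Top surface (1.63 → 1.79): reflection off a higher-index medium gives a half-wave phase shift.
Ray reflecting at the bottom interface goes from n = 1.79 toward n = 1.22: no phase shift.
The two reflections differ by half a wavelength.
For dark reflection here: 2 n t cos θ_r = m λ.
Snell's law: 1.63 sin 28.0° = 1.79 sin θ_r → sin θ_r = 0.428, cos θ_r = 0.904.
Minimum nonzero at m = 1: t = λ / (2 n cos θ_r) = 474 / (2 × 1.79 × 0.904) = 146 nm.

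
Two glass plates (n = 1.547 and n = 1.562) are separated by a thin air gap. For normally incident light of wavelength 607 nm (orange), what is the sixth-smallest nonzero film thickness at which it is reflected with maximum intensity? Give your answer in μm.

Top surface (1.547 → 1.0): reflection off a lower-index medium gives no phase shift.
Bottom surface (1.0 → 1.562): reflection off a higher-index medium gives a half-wave phase shift.
Exactly one π shift → a net half-wave offset.
With one net inversion, constructive interference in reflection requires 2 n t = (m + ½) λ.
The sixth-smallest nonzero thickness corresponds to m = 5: t = (m + ½) λ / (2 n) = 5.50 × 607 / (2 × 1.0) = 1669 nm.

1.67 μm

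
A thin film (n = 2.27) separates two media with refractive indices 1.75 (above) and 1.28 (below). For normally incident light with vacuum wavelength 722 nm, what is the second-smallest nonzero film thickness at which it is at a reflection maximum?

239 nm

Ray reflecting at the top interface goes from n = 1.75 toward n = 2.27: a half-wave phase shift.
Ray reflecting at the bottom interface goes from n = 2.27 toward n = 1.28: no phase shift.
Exactly one π shift → a net half-wave offset.
With one net inversion, constructive interference in reflection requires 2 n t = (m + ½) λ.
The second-smallest nonzero thickness corresponds to m = 1: t = (m + ½) λ / (2 n) = 1.50 × 722 / (2 × 2.27) = 239 nm.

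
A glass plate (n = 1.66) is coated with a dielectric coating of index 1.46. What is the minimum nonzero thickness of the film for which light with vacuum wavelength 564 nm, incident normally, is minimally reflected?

At the upper boundary (n = 1.0 to n = 1.46) the reflected ray undergoes a half-wave phase shift.
At the lower boundary (n = 1.46 to n = 1.66) the reflected ray undergoes a half-wave phase shift.
The two reflections carry the same phase change, so no net offset.
So the condition for destructive reflection is 2 n t = (m + ½) λ.
Minimum at m = 0: t = λ / (4 n) = 564 / (4 × 1.46) = 96.6 nm.

96.6 nm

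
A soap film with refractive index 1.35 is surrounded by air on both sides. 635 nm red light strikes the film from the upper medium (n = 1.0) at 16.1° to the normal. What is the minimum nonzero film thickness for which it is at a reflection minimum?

240 nm

Ray reflecting at the top interface goes from n = 1.0 toward n = 1.35: a half-wave phase shift.
Ray reflecting at the bottom interface goes from n = 1.35 toward n = 1.0: no phase shift.
The two reflections differ by half a wavelength.
With one net inversion, destructive interference in reflection requires 2 n t cos θ_r = m λ.
Snell's law: 1.0 sin 16.1° = 1.35 sin θ_r → sin θ_r = 0.205, cos θ_r = 0.979.
Minimum nonzero at m = 1: t = λ / (2 n cos θ_r) = 635 / (2 × 1.35 × 0.979) = 240 nm.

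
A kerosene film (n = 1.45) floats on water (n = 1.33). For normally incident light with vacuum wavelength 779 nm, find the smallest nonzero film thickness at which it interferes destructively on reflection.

269 nm

Ray reflecting at the top interface goes from n = 1.0 toward n = 1.45: a half-wave phase shift.
Ray reflecting at the bottom interface goes from n = 1.45 toward n = 1.33: no phase shift.
The two reflections differ by half a wavelength.
For weak reflection here: 2 n t = m λ.
Minimum nonzero at m = 1: t = λ / (2 n) = 779 / (2 × 1.45) = 269 nm.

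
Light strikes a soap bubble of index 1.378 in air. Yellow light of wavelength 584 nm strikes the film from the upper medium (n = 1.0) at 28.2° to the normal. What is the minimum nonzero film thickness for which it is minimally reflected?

226 nm

Ray reflecting at the top interface goes from n = 1.0 toward n = 1.378: a half-wave phase shift.
At the lower boundary (n = 1.378 to n = 1.0) the reflected ray undergoes no phase shift.
The two reflections differ by half a wavelength.
So the condition for destructive reflection is 2 n t cos θ_r = m λ.
Snell's law: 1.0 sin 28.2° = 1.378 sin θ_r → sin θ_r = 0.343, cos θ_r = 0.939.
Minimum nonzero at m = 1: t = λ / (2 n cos θ_r) = 584 / (2 × 1.378 × 0.939) = 226 nm.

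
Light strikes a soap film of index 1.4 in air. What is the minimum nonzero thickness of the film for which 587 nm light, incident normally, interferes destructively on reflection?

At the upper boundary (n = 1.0 to n = 1.4) the reflected ray undergoes a half-wave phase shift.
Bottom surface (1.4 → 1.0): reflection off a lower-index medium gives no phase shift.
Net: one phase inversion between the two reflected rays.
So the condition for destructive reflection is 2 n t = m λ.
Minimum nonzero at m = 1: t = λ / (2 n) = 587 / (2 × 1.4) = 210 nm.

210 nm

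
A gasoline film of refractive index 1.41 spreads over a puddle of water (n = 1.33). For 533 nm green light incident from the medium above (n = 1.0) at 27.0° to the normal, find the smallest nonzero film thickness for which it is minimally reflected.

200 nm

Ray reflecting at the top interface goes from n = 1.0 toward n = 1.41: a half-wave phase shift.
Ray reflecting at the bottom interface goes from n = 1.41 toward n = 1.33: no phase shift.
Exactly one π shift → a net half-wave offset.
For weak reflection here: 2 n t cos θ_r = m λ.
Snell's law: 1.0 sin 27.0° = 1.41 sin θ_r → sin θ_r = 0.322, cos θ_r = 0.947.
Minimum nonzero at m = 1: t = λ / (2 n cos θ_r) = 533 / (2 × 1.41 × 0.947) = 200 nm.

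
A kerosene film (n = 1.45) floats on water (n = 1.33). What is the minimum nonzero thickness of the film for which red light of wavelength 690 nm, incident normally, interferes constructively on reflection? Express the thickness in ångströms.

1190 Å

Ray reflecting at the top interface goes from n = 1.0 toward n = 1.45: a half-wave phase shift.
At the lower boundary (n = 1.45 to n = 1.33) the reflected ray undergoes no phase shift.
Exactly one π shift → a net half-wave offset.
So the condition for constructive reflection is 2 n t = (m + ½) λ.
Minimum at m = 0: t = λ / (4 n) = 690 / (4 × 1.45) = 119 nm.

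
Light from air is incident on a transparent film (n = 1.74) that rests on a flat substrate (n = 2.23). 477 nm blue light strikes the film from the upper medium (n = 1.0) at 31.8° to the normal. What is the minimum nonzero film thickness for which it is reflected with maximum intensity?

Top surface (1.0 → 1.74): reflection off a higher-index medium gives a half-wave phase shift.
Ray reflecting at the bottom interface goes from n = 1.74 toward n = 2.23: a half-wave phase shift.
Zero or two π shifts → no net half-wave offset.
With no net inversion, constructive interference in reflection requires 2 n t cos θ_r = m λ.
Snell's law: 1.0 sin 31.8° = 1.74 sin θ_r → sin θ_r = 0.303, cos θ_r = 0.953.
Minimum nonzero at m = 1: t = λ / (2 n cos θ_r) = 477 / (2 × 1.74 × 0.953) = 144 nm.

144 nm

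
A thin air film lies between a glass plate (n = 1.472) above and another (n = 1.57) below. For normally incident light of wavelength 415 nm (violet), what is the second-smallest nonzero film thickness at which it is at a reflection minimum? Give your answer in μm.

0.415 μm

At the upper boundary (n = 1.472 to n = 1.0) the reflected ray undergoes no phase shift.
Bottom surface (1.0 → 1.57): reflection off a higher-index medium gives a half-wave phase shift.
Net: one phase inversion between the two reflected rays.
With one net inversion, destructive interference in reflection requires 2 n t = m λ.
The second-smallest nonzero thickness corresponds to m = 2: t = m λ / (2 n) = 2.00 × 415 / (2 × 1.0) = 415 nm.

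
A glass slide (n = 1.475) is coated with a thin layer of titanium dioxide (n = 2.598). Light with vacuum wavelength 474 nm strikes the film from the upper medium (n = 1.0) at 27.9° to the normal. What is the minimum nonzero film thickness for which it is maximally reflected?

Top surface (1.0 → 2.598): reflection off a higher-index medium gives a half-wave phase shift.
Ray reflecting at the bottom interface goes from n = 2.598 toward n = 1.475: no phase shift.
The two reflections differ by half a wavelength.
For bright reflection here: 2 n t cos θ_r = (m + ½) λ.
Snell's law: 1.0 sin 27.9° = 2.598 sin θ_r → sin θ_r = 0.180, cos θ_r = 0.984.
Minimum at m = 0: t = λ / (4 n cos θ_r) = 474 / (4 × 2.598 × 0.984) = 46.4 nm.

46.4 nm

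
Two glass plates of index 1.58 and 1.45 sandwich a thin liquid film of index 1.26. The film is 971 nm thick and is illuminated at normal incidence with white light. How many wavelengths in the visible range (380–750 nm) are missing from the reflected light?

3

Ray reflecting at the top interface goes from n = 1.58 toward n = 1.26: no phase shift.
Bottom surface (1.26 → 1.45): reflection off a higher-index medium gives a half-wave phase shift.
Exactly one π shift → a net half-wave offset.
So the condition for destructive reflection is 2 n t = m λ.
λ = 2 n t / m = 2447 / m nm.
m=3: 816 nm (IR); m=4: 612 nm (visible); m=5: 489 nm (visible); m=6: 408 nm (visible); m=7: 350 nm (UV).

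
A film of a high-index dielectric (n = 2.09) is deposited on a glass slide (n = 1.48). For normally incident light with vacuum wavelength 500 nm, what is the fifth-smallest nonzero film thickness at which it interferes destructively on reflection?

598 nm

Ray reflecting at the top interface goes from n = 1.0 toward n = 2.09: a half-wave phase shift.
Bottom surface (2.09 → 1.48): reflection off a lower-index medium gives no phase shift.
The two reflections differ by half a wavelength.
For weak reflection here: 2 n t = m λ.
The fifth-smallest nonzero thickness corresponds to m = 5: t = m λ / (2 n) = 5.00 × 500 / (2 × 2.09) = 598 nm.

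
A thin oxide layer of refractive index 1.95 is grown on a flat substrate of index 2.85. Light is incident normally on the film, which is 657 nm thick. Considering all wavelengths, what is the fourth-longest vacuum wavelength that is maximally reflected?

Top surface (1.0 → 1.95): reflection off a higher-index medium gives a half-wave phase shift.
At the lower boundary (n = 1.95 to n = 2.85) the reflected ray undergoes a half-wave phase shift.
Net: no relative phase inversion (both shifts match).
So the condition for constructive reflection is 2 n t = m λ.
λ = 2 n t / m. The fourth-longest wavelength is m = 4: λ = 2 × 1.95 × 657 / 4.00 = 641 nm.

641 nm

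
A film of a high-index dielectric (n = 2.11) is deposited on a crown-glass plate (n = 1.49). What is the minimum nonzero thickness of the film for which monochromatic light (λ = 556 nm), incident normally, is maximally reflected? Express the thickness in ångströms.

At the upper boundary (n = 1.0 to n = 2.11) the reflected ray undergoes a half-wave phase shift.
Bottom surface (2.11 → 1.49): reflection off a lower-index medium gives no phase shift.
The two reflections differ by half a wavelength.
For strong reflection here: 2 n t = (m + ½) λ.
Minimum at m = 0: t = λ / (4 n) = 556 / (4 × 2.11) = 65.9 nm.

659 Å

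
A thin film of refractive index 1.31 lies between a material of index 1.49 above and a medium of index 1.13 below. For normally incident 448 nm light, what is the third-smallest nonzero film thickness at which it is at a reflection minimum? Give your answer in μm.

At the upper boundary (n = 1.49 to n = 1.31) the reflected ray undergoes no phase shift.
Ray reflecting at the bottom interface goes from n = 1.31 toward n = 1.13: no phase shift.
Zero or two π shifts → no net half-wave offset.
So the condition for destructive reflection is 2 n t = (m + ½) λ.
The third-smallest nonzero thickness corresponds to m = 2: t = (m + ½) λ / (2 n) = 2.50 × 448 / (2 × 1.31) = 427 nm.

0.427 μm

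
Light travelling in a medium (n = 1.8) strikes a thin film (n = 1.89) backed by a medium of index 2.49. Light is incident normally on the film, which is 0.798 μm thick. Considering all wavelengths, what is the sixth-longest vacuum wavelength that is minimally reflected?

Top surface (1.8 → 1.89): reflection off a higher-index medium gives a half-wave phase shift.
At the lower boundary (n = 1.89 to n = 2.49) the reflected ray undergoes a half-wave phase shift.
Zero or two π shifts → no net half-wave offset.
For minimum reflection here: 2 n t = (m + ½) λ.
λ = 2 n t / (m + ½). The sixth-longest wavelength is m = 5: λ = 2 × 1.89 × 798 / 5.50 = 548 nm.

548 nm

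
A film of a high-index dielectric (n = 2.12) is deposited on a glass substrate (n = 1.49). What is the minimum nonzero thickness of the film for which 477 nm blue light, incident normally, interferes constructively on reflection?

56.3 nm

At the upper boundary (n = 1.0 to n = 2.12) the reflected ray undergoes a half-wave phase shift.
Ray reflecting at the bottom interface goes from n = 2.12 toward n = 1.49: no phase shift.
Exactly one π shift → a net half-wave offset.
With one net inversion, constructive interference in reflection requires 2 n t = (m + ½) λ.
Minimum at m = 0: t = λ / (4 n) = 477 / (4 × 2.12) = 56.3 nm.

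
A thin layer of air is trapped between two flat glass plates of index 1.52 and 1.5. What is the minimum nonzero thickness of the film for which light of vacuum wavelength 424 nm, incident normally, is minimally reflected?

212 nm

At the upper boundary (n = 1.52 to n = 1.0) the reflected ray undergoes no phase shift.
Bottom surface (1.0 → 1.5): reflection off a higher-index medium gives a half-wave phase shift.
The two reflections differ by half a wavelength.
With one net inversion, destructive interference in reflection requires 2 n t = m λ.
Minimum nonzero at m = 1: t = λ / (2 n) = 424 / (2 × 1.0) = 212 nm.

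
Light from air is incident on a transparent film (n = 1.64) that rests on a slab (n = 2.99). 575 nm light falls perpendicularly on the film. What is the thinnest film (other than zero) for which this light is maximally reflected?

175 nm

Top surface (1.0 → 1.64): reflection off a higher-index medium gives a half-wave phase shift.
At the lower boundary (n = 1.64 to n = 2.99) the reflected ray undergoes a half-wave phase shift.
The two reflections carry the same phase change, so no net offset.
For strong reflection here: 2 n t = m λ.
Minimum nonzero at m = 1: t = λ / (2 n) = 575 / (2 × 1.64) = 175 nm.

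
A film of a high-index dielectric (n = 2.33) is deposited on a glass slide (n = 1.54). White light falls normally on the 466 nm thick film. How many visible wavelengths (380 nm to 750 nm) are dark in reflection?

Ray reflecting at the top interface goes from n = 1.0 toward n = 2.33: a half-wave phase shift.
Bottom surface (2.33 → 1.54): reflection off a lower-index medium gives no phase shift.
Net: one phase inversion between the two reflected rays.
So the condition for destructive reflection is 2 n t = m λ.
λ = 2 n t / m = 2172 / m nm.
m=2: 1086 nm (IR); m=3: 724 nm (visible); m=4: 543 nm (visible); m=5: 434 nm (visible); m=6: 362 nm (UV).

3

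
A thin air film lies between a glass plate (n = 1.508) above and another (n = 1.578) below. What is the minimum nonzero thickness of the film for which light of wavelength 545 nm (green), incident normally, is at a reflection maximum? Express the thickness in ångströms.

Ray reflecting at the top interface goes from n = 1.508 toward n = 1.0: no phase shift.
Ray reflecting at the bottom interface goes from n = 1.0 toward n = 1.578: a half-wave phase shift.
The two reflections differ by half a wavelength.
With one net inversion, constructive interference in reflection requires 2 n t = (m + ½) λ.
Minimum at m = 0: t = λ / (4 n) = 545 / (4 × 1.0) = 136 nm.

1363 Å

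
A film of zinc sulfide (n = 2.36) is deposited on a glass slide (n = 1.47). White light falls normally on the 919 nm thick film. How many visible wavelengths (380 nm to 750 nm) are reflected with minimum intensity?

6

Top surface (1.0 → 2.36): reflection off a higher-index medium gives a half-wave phase shift.
Ray reflecting at the bottom interface goes from n = 2.36 toward n = 1.47: no phase shift.
Net: one phase inversion between the two reflected rays.
For minimum reflection here: 2 n t = m λ.
λ = 2 n t / m = 4338 / m nm.
m=5: 868 nm (IR); m=6: 723 nm (visible); m=7: 620 nm (visible); m=8: 542 nm (visible); m=9: 482 nm (visible); m=10: 434 nm (visible); m=11: 394 nm (visible); m=12: 361 nm (UV).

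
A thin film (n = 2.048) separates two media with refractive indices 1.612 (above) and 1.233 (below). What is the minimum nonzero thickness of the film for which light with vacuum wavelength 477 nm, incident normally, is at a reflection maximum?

Ray reflecting at the top interface goes from n = 1.612 toward n = 2.048: a half-wave phase shift.
Ray reflecting at the bottom interface goes from n = 2.048 toward n = 1.233: no phase shift.
Exactly one π shift → a net half-wave offset.
With one net inversion, constructive interference in reflection requires 2 n t = (m + ½) λ.
Minimum at m = 0: t = λ / (4 n) = 477 / (4 × 2.048) = 58.2 nm.

58.2 nm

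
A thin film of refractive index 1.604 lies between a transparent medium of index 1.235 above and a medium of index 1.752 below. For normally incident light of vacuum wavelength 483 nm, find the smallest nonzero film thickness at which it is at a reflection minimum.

Ray reflecting at the top interface goes from n = 1.235 toward n = 1.604: a half-wave phase shift.
Ray reflecting at the bottom interface goes from n = 1.604 toward n = 1.752: a half-wave phase shift.
Net: no relative phase inversion (both shifts match).
So the condition for destructive reflection is 2 n t = (m + ½) λ.
Minimum at m = 0: t = λ / (4 n) = 483 / (4 × 1.604) = 75.3 nm.

75.3 nm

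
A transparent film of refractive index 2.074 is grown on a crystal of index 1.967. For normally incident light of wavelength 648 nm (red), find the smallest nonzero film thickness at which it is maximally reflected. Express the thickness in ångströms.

781 Å

Ray reflecting at the top interface goes from n = 1.0 toward n = 2.074: a half-wave phase shift.
Bottom surface (2.074 → 1.967): reflection off a lower-index medium gives no phase shift.
The two reflections differ by half a wavelength.
So the condition for constructive reflection is 2 n t = (m + ½) λ.
Minimum at m = 0: t = λ / (4 n) = 648 / (4 × 2.074) = 78.1 nm.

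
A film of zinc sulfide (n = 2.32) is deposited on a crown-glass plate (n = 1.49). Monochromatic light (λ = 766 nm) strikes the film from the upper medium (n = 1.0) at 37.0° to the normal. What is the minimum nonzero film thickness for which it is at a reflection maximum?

Ray reflecting at the top interface goes from n = 1.0 toward n = 2.32: a half-wave phase shift.
Ray reflecting at the bottom interface goes from n = 2.32 toward n = 1.49: no phase shift.
Net: one phase inversion between the two reflected rays.
For strong reflection here: 2 n t cos θ_r = (m + ½) λ.
Snell's law: 1.0 sin 37.0° = 2.32 sin θ_r → sin θ_r = 0.259, cos θ_r = 0.966.
Minimum at m = 0: t = λ / (4 n cos θ_r) = 766 / (4 × 2.32 × 0.966) = 85.5 nm.

85.5 nm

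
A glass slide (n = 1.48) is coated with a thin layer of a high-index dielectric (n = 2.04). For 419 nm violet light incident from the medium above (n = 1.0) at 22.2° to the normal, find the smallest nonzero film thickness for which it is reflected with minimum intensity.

105 nm

At the upper boundary (n = 1.0 to n = 2.04) the reflected ray undergoes a half-wave phase shift.
At the lower boundary (n = 2.04 to n = 1.48) the reflected ray undergoes no phase shift.
Exactly one π shift → a net half-wave offset.
For minimum reflection here: 2 n t cos θ_r = m λ.
Snell's law: 1.0 sin 22.2° = 2.04 sin θ_r → sin θ_r = 0.185, cos θ_r = 0.983.
Minimum nonzero at m = 1: t = λ / (2 n cos θ_r) = 419 / (2 × 2.04 × 0.983) = 105 nm.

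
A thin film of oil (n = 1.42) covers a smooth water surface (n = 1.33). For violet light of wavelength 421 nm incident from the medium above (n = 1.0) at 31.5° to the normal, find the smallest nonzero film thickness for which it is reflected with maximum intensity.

Top surface (1.0 → 1.42): reflection off a higher-index medium gives a half-wave phase shift.
Ray reflecting at the bottom interface goes from n = 1.42 toward n = 1.33: no phase shift.
The two reflections differ by half a wavelength.
With one net inversion, constructive interference in reflection requires 2 n t cos θ_r = (m + ½) λ.
Snell's law: 1.0 sin 31.5° = 1.42 sin θ_r → sin θ_r = 0.368, cos θ_r = 0.930.
Minimum at m = 0: t = λ / (4 n cos θ_r) = 421 / (4 × 1.42 × 0.930) = 79.7 nm.

79.7 nm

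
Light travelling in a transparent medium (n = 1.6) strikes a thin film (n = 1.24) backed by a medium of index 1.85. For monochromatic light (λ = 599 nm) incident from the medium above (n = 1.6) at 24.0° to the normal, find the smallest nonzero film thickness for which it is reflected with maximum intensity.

142 nm

At the upper boundary (n = 1.6 to n = 1.24) the reflected ray undergoes no phase shift.
At the lower boundary (n = 1.24 to n = 1.85) the reflected ray undergoes a half-wave phase shift.
Net: one phase inversion between the two reflected rays.
With one net inversion, constructive interference in reflection requires 2 n t cos θ_r = (m + ½) λ.
Snell's law: 1.6 sin 24.0° = 1.24 sin θ_r → sin θ_r = 0.525, cos θ_r = 0.851.
Minimum at m = 0: t = λ / (4 n cos θ_r) = 599 / (4 × 1.24 × 0.851) = 142 nm.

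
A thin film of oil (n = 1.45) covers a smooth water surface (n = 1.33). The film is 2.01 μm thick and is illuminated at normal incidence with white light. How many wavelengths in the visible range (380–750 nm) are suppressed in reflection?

8

Ray reflecting at the top interface goes from n = 1.0 toward n = 1.45: a half-wave phase shift.
Ray reflecting at the bottom interface goes from n = 1.45 toward n = 1.33: no phase shift.
The two reflections differ by half a wavelength.
So the condition for destructive reflection is 2 n t = m λ.
λ = 2 n t / m = 5829 / m nm.
m=7: 833 nm (IR); m=8: 729 nm (visible); m=9: 648 nm (visible); m=10: 583 nm (visible); m=11: 530 nm (visible); m=12: 486 nm (visible); m=13: 448 nm (visible); m=14: 416 nm (visible); m=15: 389 nm (visible); m=16: 364 nm (UV).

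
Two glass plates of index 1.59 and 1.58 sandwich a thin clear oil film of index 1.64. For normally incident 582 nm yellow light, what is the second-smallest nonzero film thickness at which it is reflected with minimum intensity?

355 nm

At the upper boundary (n = 1.59 to n = 1.64) the reflected ray undergoes a half-wave phase shift.
Ray reflecting at the bottom interface goes from n = 1.64 toward n = 1.58: no phase shift.
Net: one phase inversion between the two reflected rays.
For weak reflection here: 2 n t = m λ.
The second-smallest nonzero thickness corresponds to m = 2: t = m λ / (2 n) = 2.00 × 582 / (2 × 1.64) = 355 nm.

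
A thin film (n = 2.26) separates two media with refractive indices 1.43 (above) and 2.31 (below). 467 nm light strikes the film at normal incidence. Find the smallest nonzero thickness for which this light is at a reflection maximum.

103 nm

Ray reflecting at the top interface goes from n = 1.43 toward n = 2.26: a half-wave phase shift.
At the lower boundary (n = 2.26 to n = 2.31) the reflected ray undergoes a half-wave phase shift.
Net: no relative phase inversion (both shifts match).
With no net inversion, constructive interference in reflection requires 2 n t = m λ.
The smallest nonzero thickness corresponds to m = 1: t = m λ / (2 n) = 1.00 × 467 / (2 × 2.26) = 103 nm.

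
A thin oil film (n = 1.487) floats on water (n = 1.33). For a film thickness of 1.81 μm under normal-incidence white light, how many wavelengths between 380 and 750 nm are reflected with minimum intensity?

Ray reflecting at the top interface goes from n = 1.0 toward n = 1.487: a half-wave phase shift.
Bottom surface (1.487 → 1.33): reflection off a lower-index medium gives no phase shift.
Net: one phase inversion between the two reflected rays.
With one net inversion, destructive interference in reflection requires 2 n t = m λ.
λ = 2 n t / m = 5383 / m nm.
m=7: 769 nm (IR); m=8: 673 nm (visible); m=9: 598 nm (visible); m=10: 538 nm (visible); m=11: 489 nm (visible); m=12: 449 nm (visible); m=13: 414 nm (visible); m=14: 384 nm (visible); m=15: 359 nm (UV).

7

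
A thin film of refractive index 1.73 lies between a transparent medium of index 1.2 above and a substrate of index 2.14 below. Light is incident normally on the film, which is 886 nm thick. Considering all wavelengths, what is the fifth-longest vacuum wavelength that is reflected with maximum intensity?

613 nm

Top surface (1.2 → 1.73): reflection off a higher-index medium gives a half-wave phase shift.
Ray reflecting at the bottom interface goes from n = 1.73 toward n = 2.14: a half-wave phase shift.
The two reflections carry the same phase change, so no net offset.
With no net inversion, constructive interference in reflection requires 2 n t = m λ.
λ = 2 n t / m. The fifth-longest wavelength is m = 5: λ = 2 × 1.73 × 886 / 5.00 = 613 nm.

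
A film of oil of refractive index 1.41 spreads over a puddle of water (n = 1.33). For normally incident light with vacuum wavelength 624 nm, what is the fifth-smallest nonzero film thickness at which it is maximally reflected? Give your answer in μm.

0.996 μm

Top surface (1.0 → 1.41): reflection off a higher-index medium gives a half-wave phase shift.
Bottom surface (1.41 → 1.33): reflection off a lower-index medium gives no phase shift.
Net: one phase inversion between the two reflected rays.
For strong reflection here: 2 n t = (m + ½) λ.
The fifth-smallest nonzero thickness corresponds to m = 4: t = (m + ½) λ / (2 n) = 4.50 × 624 / (2 × 1.41) = 996 nm.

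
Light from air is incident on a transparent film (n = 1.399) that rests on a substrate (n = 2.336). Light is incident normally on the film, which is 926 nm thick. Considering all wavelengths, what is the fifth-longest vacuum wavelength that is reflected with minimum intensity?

At the upper boundary (n = 1.0 to n = 1.399) the reflected ray undergoes a half-wave phase shift.
At the lower boundary (n = 1.399 to n = 2.336) the reflected ray undergoes a half-wave phase shift.
Net: no relative phase inversion (both shifts match).
For dark reflection here: 2 n t = (m + ½) λ.
λ = 2 n t / (m + ½). The fifth-longest wavelength is m = 4: λ = 2 × 1.399 × 926 / 4.50 = 576 nm.

576 nm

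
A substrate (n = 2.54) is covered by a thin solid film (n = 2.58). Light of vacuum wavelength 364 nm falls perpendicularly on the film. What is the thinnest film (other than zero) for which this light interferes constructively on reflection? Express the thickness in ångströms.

At the upper boundary (n = 1.0 to n = 2.58) the reflected ray undergoes a half-wave phase shift.
At the lower boundary (n = 2.58 to n = 2.54) the reflected ray undergoes no phase shift.
Exactly one π shift → a net half-wave offset.
With one net inversion, constructive interference in reflection requires 2 n t = (m + ½) λ.
Minimum at m = 0: t = λ / (4 n) = 364 / (4 × 2.58) = 35.3 nm.

353 Å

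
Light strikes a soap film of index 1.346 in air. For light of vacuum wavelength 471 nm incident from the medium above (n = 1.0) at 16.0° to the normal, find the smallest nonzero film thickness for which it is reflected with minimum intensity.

179 nm

Top surface (1.0 → 1.346): reflection off a higher-index medium gives a half-wave phase shift.
Bottom surface (1.346 → 1.0): reflection off a lower-index medium gives no phase shift.
Net: one phase inversion between the two reflected rays.
With one net inversion, destructive interference in reflection requires 2 n t cos θ_r = m λ.
Snell's law: 1.0 sin 16.0° = 1.346 sin θ_r → sin θ_r = 0.205, cos θ_r = 0.979.
Minimum nonzero at m = 1: t = λ / (2 n cos θ_r) = 471 / (2 × 1.346 × 0.979) = 179 nm.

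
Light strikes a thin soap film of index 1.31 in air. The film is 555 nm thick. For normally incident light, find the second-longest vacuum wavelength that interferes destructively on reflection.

At the upper boundary (n = 1.0 to n = 1.31) the reflected ray undergoes a half-wave phase shift.
At the lower boundary (n = 1.31 to n = 1.0) the reflected ray undergoes no phase shift.
Exactly one π shift → a net half-wave offset.
For minimum reflection here: 2 n t = m λ.
λ = 2 n t / m. The second-longest wavelength is m = 2: λ = 2 × 1.31 × 555 / 2.00 = 727 nm.

727 nm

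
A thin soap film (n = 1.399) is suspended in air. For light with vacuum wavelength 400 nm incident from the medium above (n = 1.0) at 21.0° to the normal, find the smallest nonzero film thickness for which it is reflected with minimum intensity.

148 nm

At the upper boundary (n = 1.0 to n = 1.399) the reflected ray undergoes a half-wave phase shift.
Bottom surface (1.399 → 1.0): reflection off a lower-index medium gives no phase shift.
The two reflections differ by half a wavelength.
With one net inversion, destructive interference in reflection requires 2 n t cos θ_r = m λ.
Snell's law: 1.0 sin 21.0° = 1.399 sin θ_r → sin θ_r = 0.256, cos θ_r = 0.967.
Minimum nonzero at m = 1: t = λ / (2 n cos θ_r) = 400 / (2 × 1.399 × 0.967) = 148 nm.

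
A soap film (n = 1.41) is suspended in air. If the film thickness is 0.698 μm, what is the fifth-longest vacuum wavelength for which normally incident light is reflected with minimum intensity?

Ray reflecting at the top interface goes from n = 1.0 toward n = 1.41: a half-wave phase shift.
Bottom surface (1.41 → 1.0): reflection off a lower-index medium gives no phase shift.
The two reflections differ by half a wavelength.
So the condition for destructive reflection is 2 n t = m λ.
λ = 2 n t / m. The fifth-longest wavelength is m = 5: λ = 2 × 1.41 × 698 / 5.00 = 394 nm.

394 nm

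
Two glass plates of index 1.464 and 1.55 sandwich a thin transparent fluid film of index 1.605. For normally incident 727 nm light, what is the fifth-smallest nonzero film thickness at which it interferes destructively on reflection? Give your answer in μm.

1.13 μm

Ray reflecting at the top interface goes from n = 1.464 toward n = 1.605: a half-wave phase shift.
Ray reflecting at the bottom interface goes from n = 1.605 toward n = 1.55: no phase shift.
Exactly one π shift → a net half-wave offset.
For minimum reflection here: 2 n t = m λ.
The fifth-smallest nonzero thickness corresponds to m = 5: t = m λ / (2 n) = 5.00 × 727 / (2 × 1.605) = 1132 nm.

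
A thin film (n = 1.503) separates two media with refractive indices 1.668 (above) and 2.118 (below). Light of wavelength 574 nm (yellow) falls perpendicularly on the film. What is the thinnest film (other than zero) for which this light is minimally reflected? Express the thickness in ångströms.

Top surface (1.668 → 1.503): reflection off a lower-index medium gives no phase shift.
Ray reflecting at the bottom interface goes from n = 1.503 toward n = 2.118: a half-wave phase shift.
Exactly one π shift → a net half-wave offset.
With one net inversion, destructive interference in reflection requires 2 n t = m λ.
Minimum nonzero at m = 1: t = λ / (2 n) = 574 / (2 × 1.503) = 191 nm.

1910 Å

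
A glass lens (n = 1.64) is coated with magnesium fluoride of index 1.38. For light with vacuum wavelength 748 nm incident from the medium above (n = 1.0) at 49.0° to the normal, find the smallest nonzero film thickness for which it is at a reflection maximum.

Top surface (1.0 → 1.38): reflection off a higher-index medium gives a half-wave phase shift.
At the lower boundary (n = 1.38 to n = 1.64) the reflected ray undergoes a half-wave phase shift.
Net: no relative phase inversion (both shifts match).
With no net inversion, constructive interference in reflection requires 2 n t cos θ_r = m λ.
Snell's law: 1.0 sin 49.0° = 1.38 sin θ_r → sin θ_r = 0.547, cos θ_r = 0.837.
Minimum nonzero at m = 1: t = λ / (2 n cos θ_r) = 748 / (2 × 1.38 × 0.837) = 324 nm.

324 nm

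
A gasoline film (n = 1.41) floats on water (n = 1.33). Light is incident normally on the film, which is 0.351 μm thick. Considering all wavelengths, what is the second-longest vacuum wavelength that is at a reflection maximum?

660 nm

Top surface (1.0 → 1.41): reflection off a higher-index medium gives a half-wave phase shift.
Bottom surface (1.41 → 1.33): reflection off a lower-index medium gives no phase shift.
Exactly one π shift → a net half-wave offset.
With one net inversion, constructive interference in reflection requires 2 n t = (m + ½) λ.
λ = 2 n t / (m + ½). The second-longest wavelength is m = 1: λ = 2 × 1.41 × 351 / 1.50 = 660 nm.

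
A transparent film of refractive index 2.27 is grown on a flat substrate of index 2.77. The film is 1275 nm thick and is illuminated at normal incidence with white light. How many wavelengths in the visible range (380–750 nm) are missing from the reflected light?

7

At the upper boundary (n = 1.0 to n = 2.27) the reflected ray undergoes a half-wave phase shift.
Bottom surface (2.27 → 2.77): reflection off a higher-index medium gives a half-wave phase shift.
Net: no relative phase inversion (both shifts match).
With no net inversion, destructive interference in reflection requires 2 n t = (m + ½) λ.
λ = 2 n t / (m + ½) = 5789 / (m + ½) nm.
m=7: 772 nm (IR); m=8: 681 nm (visible); m=9: 609 nm (visible); m=10: 551 nm (visible); m=11: 503 nm (visible); m=12: 463 nm (visible); m=13: 429 nm (visible); m=14: 399 nm (visible); m=15: 373 nm (UV).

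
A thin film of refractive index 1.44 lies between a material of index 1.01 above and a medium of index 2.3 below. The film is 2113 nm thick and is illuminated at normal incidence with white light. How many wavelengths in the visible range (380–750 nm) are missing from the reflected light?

8

At the upper boundary (n = 1.01 to n = 1.44) the reflected ray undergoes a half-wave phase shift.
At the lower boundary (n = 1.44 to n = 2.3) the reflected ray undergoes a half-wave phase shift.
Zero or two π shifts → no net half-wave offset.
With no net inversion, destructive interference in reflection requires 2 n t = (m + ½) λ.
λ = 2 n t / (m + ½) = 6085 / (m + ½) nm.
m=7: 811 nm (IR); m=8: 716 nm (visible); m=9: 641 nm (visible); m=10: 580 nm (visible); m=11: 529 nm (visible); m=12: 487 nm (visible); m=13: 451 nm (visible); m=14: 420 nm (visible); m=15: 393 nm (visible); m=16: 369 nm (UV).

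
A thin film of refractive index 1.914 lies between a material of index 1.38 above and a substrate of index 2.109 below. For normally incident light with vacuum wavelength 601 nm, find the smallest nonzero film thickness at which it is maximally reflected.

Top surface (1.38 → 1.914): reflection off a higher-index medium gives a half-wave phase shift.
Ray reflecting at the bottom interface goes from n = 1.914 toward n = 2.109: a half-wave phase shift.
The two reflections carry the same phase change, so no net offset.
With no net inversion, constructive interference in reflection requires 2 n t = m λ.
Minimum nonzero at m = 1: t = λ / (2 n) = 601 / (2 × 1.914) = 157 nm.

157 nm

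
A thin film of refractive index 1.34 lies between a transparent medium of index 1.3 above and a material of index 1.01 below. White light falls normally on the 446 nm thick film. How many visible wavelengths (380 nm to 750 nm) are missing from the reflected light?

2

Ray reflecting at the top interface goes from n = 1.3 toward n = 1.34: a half-wave phase shift.
Bottom surface (1.34 → 1.01): reflection off a lower-index medium gives no phase shift.
Net: one phase inversion between the two reflected rays.
So the condition for destructive reflection is 2 n t = m λ.
λ = 2 n t / m = 1195 / m nm.
m=1: 1195 nm (IR); m=2: 598 nm (visible); m=3: 398 nm (visible); m=4: 299 nm (UV).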